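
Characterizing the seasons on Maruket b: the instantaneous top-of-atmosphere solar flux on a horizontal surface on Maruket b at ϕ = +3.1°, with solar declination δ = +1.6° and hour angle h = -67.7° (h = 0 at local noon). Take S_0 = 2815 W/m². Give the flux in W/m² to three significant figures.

cos θ_z = sin ϕ sin δ + cos ϕ cos δ cos h = 0.001510 + 0.378753 = 0.380263.
Flux = S_0 · cos θ_z = 2815 × 0.380263 = 1070 W/m².

1.07e+03 W/m²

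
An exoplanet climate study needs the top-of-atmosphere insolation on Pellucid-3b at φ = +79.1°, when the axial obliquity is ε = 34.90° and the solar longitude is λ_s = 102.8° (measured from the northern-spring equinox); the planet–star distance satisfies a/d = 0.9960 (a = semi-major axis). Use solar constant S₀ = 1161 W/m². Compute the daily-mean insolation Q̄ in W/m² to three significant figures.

Q̄ ≈ 631 W/m²

Solar declination: sin δ = sin ε · sin λ_s = sin 34.90° × sin 102.8° = 0.55793, so δ = +33.913°.
cos H₀ = −tan(+79.1°) tan(+33.913°) = -3.4912 ≤ −1 ⇒ polar day, H₀ = π.
Bracket: H₀ sin φ sin δ + cos φ cos δ sin H₀ = 3.1416×0.98196×0.55793 + 0.18910×0.82989×0.00000 = 1.721173 + 0.000000 = 1.721173.
Inverse-square distance factor (a/d)² = 0.9960² = 0.992016.
Q̄ = (S₀/π) × 0.992016 × [bracket] = (1161/π) × 0.992016 × 1.721173 = 631.0 W/m².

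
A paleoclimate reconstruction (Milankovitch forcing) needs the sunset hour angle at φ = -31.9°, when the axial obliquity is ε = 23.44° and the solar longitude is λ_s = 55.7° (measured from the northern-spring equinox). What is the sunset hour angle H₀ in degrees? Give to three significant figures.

Solar declination: sin δ = sin ε · sin λ_s = sin 23.44° × sin 55.7° = 0.32861, so δ = +19.185°.
cos H₀ = −tan φ · tan δ = −tan(-31.9°) × tan(+19.185°) = 0.2166, so H₀ = 1.3525 rad = 77.49°.

H₀ = 77.5°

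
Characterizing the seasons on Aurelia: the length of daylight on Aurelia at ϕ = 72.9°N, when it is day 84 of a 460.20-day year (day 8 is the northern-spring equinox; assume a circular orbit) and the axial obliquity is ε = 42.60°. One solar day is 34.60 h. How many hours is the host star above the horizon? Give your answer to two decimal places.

34.60 h

Solar longitude: L_s = 360° × (84 − 8)/460.20 = 59.452°.
sin δ = sin 42.60° × sin 59.452° = 0.58293, so δ = +35.657°.
Sunrise equation: cos h₀ = −tan ϕ · tan δ = -2.3321 ≤ −1, so the host star never sets (polar day) and h₀ = π.
Daylight = 2h₀/(2π) × 34.60 h = (3.1416/π) × 34.60 = 34.60 h.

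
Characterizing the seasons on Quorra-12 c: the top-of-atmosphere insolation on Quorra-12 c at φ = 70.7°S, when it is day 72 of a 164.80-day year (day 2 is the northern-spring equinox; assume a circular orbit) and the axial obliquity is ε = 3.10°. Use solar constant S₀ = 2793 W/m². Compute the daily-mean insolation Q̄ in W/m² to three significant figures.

Q̄ ≈ 262 W/m²

Solar longitude: λ_s = 360° × (72 − 2)/164.80 = 152.913°.
sin δ = sin 3.10° × sin 152.913° = 0.02462, so δ = +1.411°.
cos H₀ = −tan(-70.7°) tan(+1.411°) = 0.0703, H₀ = 1.5004 rad.
Bracket: H₀ sin φ sin δ + cos φ cos δ sin H₀ = 1.5004×-0.94380×0.02462 + 0.33051×0.99970×0.99752 = -0.034864 + 0.329591 = 0.294727.
Q̄ = (S₀/π) × [bracket] = (2793/π) × 0.294727 = 262.0 W/m².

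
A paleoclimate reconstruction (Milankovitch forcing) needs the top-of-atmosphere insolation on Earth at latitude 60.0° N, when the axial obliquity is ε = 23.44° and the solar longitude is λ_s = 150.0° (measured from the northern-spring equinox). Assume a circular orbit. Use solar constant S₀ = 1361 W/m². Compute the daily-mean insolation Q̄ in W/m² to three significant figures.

Solar declination: sin δ = sin ε · sin λ_s = sin 23.44° × sin 150.0° = 0.19889, so δ = +11.472°.
cos H₀ = −tan(+60.0°) tan(+11.472°) = -0.3515, H₀ = 1.9300 rad.
Bracket: H₀ sin φ sin δ + cos φ cos δ sin H₀ = 1.9300×0.86603×0.19889 + 0.50000×0.98002×0.93618 = 0.332432 + 0.458738 = 0.791170.
Q̄ = (S₀/π) × [bracket] = (1361/π) × 0.791170 = 342.8 W/m².

Q̄ ≈ 343 W/m²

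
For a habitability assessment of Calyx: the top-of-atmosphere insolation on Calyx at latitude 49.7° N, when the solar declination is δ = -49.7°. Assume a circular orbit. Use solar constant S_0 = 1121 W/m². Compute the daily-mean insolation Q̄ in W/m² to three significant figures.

Q̄ ≈ 0.00 W/m²

cos h₀ = −tan(+49.7°) tan(-49.700°) = 1.3904 ≥ 1 ⇒ polar night, h₀ = 0 and Q̄ = 0.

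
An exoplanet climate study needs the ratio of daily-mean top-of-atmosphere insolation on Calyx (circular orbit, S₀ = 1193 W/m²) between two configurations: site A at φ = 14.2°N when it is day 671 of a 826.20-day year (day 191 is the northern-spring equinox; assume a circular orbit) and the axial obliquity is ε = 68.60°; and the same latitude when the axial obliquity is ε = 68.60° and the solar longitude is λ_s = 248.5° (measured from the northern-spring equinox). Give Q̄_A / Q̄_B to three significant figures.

— Configuration A (φ=+14.2°):
Solar longitude: λ_s = 360° × (671 − 191)/826.20 = 209.150°.
sin δ = sin 68.60° × sin 209.150° = -0.45352, so δ = -26.970°.
cos H₀ = −tan(+14.2°) tan(-26.970°) = 0.1288, H₀ = 1.4417 rad.
Bracket: H₀ sin φ sin δ + cos φ cos δ sin H₀ = 1.4417×0.24531×-0.45352 + 0.96945×0.89125×0.99168 = -0.160393 + 0.856834 = 0.696441.
Q̄ = (S₀/π) × [bracket] = (1193/π) × 0.696441 = 264.47 W/m².
— Configuration B (φ=+14.2°):
Solar declination: sin δ = sin ε · sin λ_s = sin 68.60° × sin 248.5° = -0.86627, so δ = -60.028°.
cos H₀ = −tan(+14.2°) tan(-60.028°) = 0.4388, H₀ = 1.1166 rad.
Bracket: H₀ sin φ sin δ + cos φ cos δ sin H₀ = 1.1166×0.24531×-0.86627 + 0.96945×0.49957×0.89860 = -0.237283 + 0.435199 = 0.197916.
Q̄ = (S₀/π) × [bracket] = (1193/π) × 0.197916 = 75.157 W/m².
Ratio Q̄_A / Q̄_B = 264.47 / 75.157 = 3.519.

Q̄_A / Q̄_B ≈ 3.52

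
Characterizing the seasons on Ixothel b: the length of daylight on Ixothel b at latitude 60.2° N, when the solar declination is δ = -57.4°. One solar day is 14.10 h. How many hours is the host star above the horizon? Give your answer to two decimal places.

0.00 h

cos H₀ = −tan φ · tan δ = 2.7303 ≥ 1, so the host star never rises (polar night) and H₀ = 0.
Daylight = 2H₀/(2π) × 14.10 h = (0.0000/π) × 14.10 = 0.00 h.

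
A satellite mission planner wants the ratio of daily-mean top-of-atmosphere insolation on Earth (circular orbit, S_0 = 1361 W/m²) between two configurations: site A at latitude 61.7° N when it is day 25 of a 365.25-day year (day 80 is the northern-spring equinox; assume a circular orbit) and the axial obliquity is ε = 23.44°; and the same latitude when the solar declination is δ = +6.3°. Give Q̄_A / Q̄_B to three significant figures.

— Configuration A (ϕ=+61.7°):
Solar longitude: L_s = 360° × (25 − 80)/365.25 = -54.209°, i.e. -54.209° + 360° = 305.791°.
sin δ = sin 23.44° × sin 305.791° = -0.32267, so δ = -18.824°.
cos h₀ = −tan(+61.7°) tan(-18.824°) = 0.6331, h₀ = 0.8852 rad.
Bracket: h₀ sin ϕ sin δ + cos ϕ cos δ sin h₀ = 0.8852×0.88048×-0.32267 + 0.47409×0.94651×0.77405 = -0.251489 + 0.347340 = 0.095851.
Q̄ = (S_0/π) × [bracket] = (1361/π) × 0.095851 = 41.525 W/m².
— Configuration B (ϕ=+61.7°):
cos h₀ = −tan(+61.7°) tan(+6.300°) = -0.2050, h₀ = 1.7773 rad.
Bracket: h₀ sin ϕ sin δ + cos ϕ cos δ sin h₀ = 1.7773×0.88048×0.10973 + 0.47409×0.99396×0.97875 = 0.171714 + 0.461213 = 0.632927.
Q̄ = (S_0/π) × [bracket] = (1361/π) × 0.632927 = 274.20 W/m².
Ratio Q̄_A / Q̄_B = 41.525 / 274.20 = 0.1514.

Q̄_A / Q̄_B ≈ 0.151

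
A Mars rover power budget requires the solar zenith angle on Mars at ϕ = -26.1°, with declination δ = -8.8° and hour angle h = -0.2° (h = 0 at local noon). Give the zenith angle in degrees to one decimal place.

θ_z = 17.3°

cos θ_z = sin ϕ sin δ + cos ϕ cos δ cos h = 0.067304 + 0.887451 = 0.954755.
θ_z = arccos(0.954755) = 17.3°.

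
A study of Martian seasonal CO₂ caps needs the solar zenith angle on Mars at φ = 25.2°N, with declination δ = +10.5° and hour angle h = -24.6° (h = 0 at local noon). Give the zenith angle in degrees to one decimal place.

θ_z = 27.6°

cos θ_z = sin φ sin δ + cos φ cos δ cos h = 0.077592 + 0.808925 = 0.886517.
θ_z = arccos(0.886517) = 27.6°.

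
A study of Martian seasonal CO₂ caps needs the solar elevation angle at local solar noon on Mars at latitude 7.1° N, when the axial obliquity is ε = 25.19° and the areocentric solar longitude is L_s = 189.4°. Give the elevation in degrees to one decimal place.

sin δ = sin 25.19° × sin 189.4° = -0.06952, so δ = -3.986°.
At local noon the hour angle is zero, so the zenith angle equals |ϕ − δ| = |+7.1° − (-3.986°)| = 11.086°.
Elevation = 90° − 11.086° = 78.9°.

78.9°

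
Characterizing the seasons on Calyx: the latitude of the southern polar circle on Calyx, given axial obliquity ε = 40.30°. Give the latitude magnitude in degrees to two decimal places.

The polar circle is the lowest latitude that experiences at least one full rotation of continuous darkness at the northern-summer solstice; it lies at |ϕ| = 90° − ε = 90° − 40.30° = 49.70°.

49.70°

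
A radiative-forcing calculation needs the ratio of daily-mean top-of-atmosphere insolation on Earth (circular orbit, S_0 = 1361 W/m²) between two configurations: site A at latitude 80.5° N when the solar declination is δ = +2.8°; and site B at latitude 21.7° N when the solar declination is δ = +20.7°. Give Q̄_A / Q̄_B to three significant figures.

Q̄_A / Q̄_B ≈ 0.228

— Configuration A (ϕ=+80.5°):
cos h₀ = −tan(+80.5°) tan(+2.800°) = -0.2923, h₀ = 1.8674 rad.
Bracket: h₀ sin ϕ sin δ + cos ϕ cos δ sin h₀ = 1.8674×0.98629×0.04885 + 0.16505×0.99881×0.95634 = 0.089972 + 0.157656 = 0.247628.
Q̄ = (S_0/π) × [bracket] = (1361/π) × 0.247628 = 107.28 W/m².
— Configuration B (ϕ=+21.7°):
cos h₀ = −tan(+21.7°) tan(+20.700°) = -0.1504, h₀ = 1.7217 rad.
Bracket: h₀ sin ϕ sin δ + cos ϕ cos δ sin h₀ = 1.7217×0.36975×0.35347 + 0.92913×0.93544×0.98863 = 0.225018 + 0.859263 = 1.084281.
Q̄ = (S_0/π) × [bracket] = (1361/π) × 1.084281 = 469.73 W/m².
Ratio Q̄_A / Q̄_B = 107.28 / 469.73 = 0.2284.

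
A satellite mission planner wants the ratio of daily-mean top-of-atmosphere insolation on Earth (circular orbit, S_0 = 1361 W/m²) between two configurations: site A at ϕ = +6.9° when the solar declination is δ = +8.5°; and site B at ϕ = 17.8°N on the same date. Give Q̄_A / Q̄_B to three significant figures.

— Configuration A (ϕ=+6.9°):
cos h₀ = −tan(+6.9°) tan(+8.500°) = -0.0181, h₀ = 1.5889 rad.
Bracket: h₀ sin ϕ sin δ + cos ϕ cos δ sin h₀ = 1.5889×0.12014×0.14781 + 0.99276×0.98902×0.99984 = 0.028216 + 0.981702 = 1.009918.
Q̄ = (S_0/π) × [bracket] = (1361/π) × 1.009918 = 437.52 W/m².
— Configuration B (ϕ=+17.8°):
cos h₀ = −tan(+17.8°) tan(+8.500°) = -0.0480, h₀ = 1.6188 rad.
Bracket: h₀ sin ϕ sin δ + cos ϕ cos δ sin h₀ = 1.6188×0.30570×0.14781 + 0.95213×0.98902×0.99885 = 0.073146 + 0.940593 = 1.013739.
Q̄ = (S_0/π) × [bracket] = (1361/π) × 1.013739 = 439.17 W/m².
Ratio Q̄_A / Q̄_B = 437.52 / 439.17 = 0.9962.

Q̄_A / Q̄_B ≈ 0.996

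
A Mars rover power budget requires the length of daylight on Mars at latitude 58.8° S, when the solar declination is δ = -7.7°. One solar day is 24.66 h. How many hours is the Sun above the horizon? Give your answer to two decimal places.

14.10 h

cos h₀ = −tan ϕ · tan δ = −tan(-58.8°) × tan(-7.700°) = -0.2233, so h₀ = 1.7959 rad = 102.90°.
Daylight = 2h₀/(2π) × 24.66 h = (1.7959/π) × 24.66 = 14.10 h.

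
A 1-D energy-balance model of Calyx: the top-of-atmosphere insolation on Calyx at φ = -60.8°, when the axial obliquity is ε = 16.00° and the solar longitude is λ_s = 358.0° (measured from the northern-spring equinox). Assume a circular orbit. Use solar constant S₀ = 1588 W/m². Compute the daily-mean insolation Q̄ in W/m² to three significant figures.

Q̄ ≈ 253 W/m²

Solar declination: sin δ = sin ε · sin λ_s = sin 16.00° × sin 358.0° = -0.00962, so δ = -0.551°.
cos H₀ = −tan(-60.8°) tan(-0.551°) = -0.0172, H₀ = 1.5880 rad.
Bracket: H₀ sin φ sin δ + cos φ cos δ sin H₀ = 1.5880×-0.87292×-0.00962 + 0.48786×0.99995×0.99985 = 0.013335 + 0.487762 = 0.501097.
Q̄ = (S₀/π) × [bracket] = (1588/π) × 0.501097 = 253.3 W/m².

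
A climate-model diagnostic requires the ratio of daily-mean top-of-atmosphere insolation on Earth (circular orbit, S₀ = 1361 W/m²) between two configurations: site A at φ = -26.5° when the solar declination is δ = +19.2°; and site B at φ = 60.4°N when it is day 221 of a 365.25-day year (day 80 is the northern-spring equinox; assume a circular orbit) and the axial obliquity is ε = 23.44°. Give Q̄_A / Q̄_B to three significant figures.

Q̄_A / Q̄_B ≈ 0.706

— Configuration A (φ=-26.5°):
cos H₀ = −tan(-26.5°) tan(+19.200°) = 0.1736, H₀ = 1.3963 rad.
Bracket: H₀ sin φ sin δ + cos φ cos δ sin H₀ = 1.3963×-0.44620×0.32887 + 0.89493×0.94438×0.98481 = -0.204896 + 0.832316 = 0.627420.
Q̄ = (S₀/π) × [bracket] = (1361/π) × 0.627420 = 271.81 W/m².
— Configuration B (φ=+60.4°):
Solar longitude: λ_s = 360° × (221 − 80)/365.25 = 138.973°.
sin δ = sin 23.44° × sin 138.973° = 0.26111, so δ = +15.136°.
cos H₀ = −tan(+60.4°) tan(+15.136°) = -0.4762, H₀ = 2.0671 rad.
Bracket: H₀ sin φ sin δ + cos φ cos δ sin H₀ = 2.0671×0.86949×0.26111 + 0.49394×0.96531×0.87936 = 0.469299 + 0.419283 = 0.888582.
Q̄ = (S₀/π) × [bracket] = (1361/π) × 0.888582 = 384.95 W/m².
Ratio Q̄_A / Q̄_B = 271.81 / 384.95 = 0.7061.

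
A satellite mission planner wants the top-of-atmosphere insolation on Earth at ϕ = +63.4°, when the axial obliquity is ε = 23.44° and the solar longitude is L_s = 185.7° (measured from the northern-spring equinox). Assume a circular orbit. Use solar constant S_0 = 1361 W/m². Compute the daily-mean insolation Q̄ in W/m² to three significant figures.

Solar declination: sin δ = sin ε · sin L_s = sin 23.44° × sin 185.7° = -0.03951, so δ = -2.264°.
cos h₀ = −tan(+63.4°) tan(-2.264°) = 0.0790, h₀ = 1.4918 rad.
Bracket: h₀ sin ϕ sin δ + cos ϕ cos δ sin h₀ = 1.4918×0.89415×-0.03951 + 0.44776×0.99922×0.99688 = -0.052702 + 0.446015 = 0.393313.
Q̄ = (S_0/π) × [bracket] = (1361/π) × 0.393313 = 170.4 W/m².

Q̄ ≈ 170 W/m²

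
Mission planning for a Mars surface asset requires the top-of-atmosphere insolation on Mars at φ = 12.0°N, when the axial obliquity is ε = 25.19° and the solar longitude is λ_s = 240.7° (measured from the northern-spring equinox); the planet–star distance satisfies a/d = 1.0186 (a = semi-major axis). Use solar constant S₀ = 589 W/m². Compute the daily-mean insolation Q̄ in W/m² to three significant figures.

Q̄ ≈ 154 W/m²

Solar declination: sin δ = sin ε · sin λ_s = sin 25.19° × sin 240.7° = -0.37117, so δ = -21.788°.
cos H₀ = −tan(+12.0°) tan(-21.788°) = 0.0850, H₀ = 1.4857 rad.
Bracket: H₀ sin φ sin δ + cos φ cos δ sin H₀ = 1.4857×0.20791×-0.37117 + 0.97815×0.92856×0.99638 = -0.114651 + 0.904983 = 0.790332.
Inverse-square distance factor (a/d)² = 1.0186² = 1.037546.
Q̄ = (S₀/π) × 1.037546 × [bracket] = (589/π) × 1.037546 × 0.790332 = 153.7 W/m².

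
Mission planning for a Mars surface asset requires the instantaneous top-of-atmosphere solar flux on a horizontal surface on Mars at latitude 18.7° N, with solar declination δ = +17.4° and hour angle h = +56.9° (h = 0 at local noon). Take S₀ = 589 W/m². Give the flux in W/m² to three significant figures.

347 W/m²

cos θ_z = sin φ sin δ + cos φ cos δ cos h = 0.095876 + 0.493603 = 0.589479.
Flux = S₀ · cos θ_z = 589 × 0.589479 = 347.2 W/m².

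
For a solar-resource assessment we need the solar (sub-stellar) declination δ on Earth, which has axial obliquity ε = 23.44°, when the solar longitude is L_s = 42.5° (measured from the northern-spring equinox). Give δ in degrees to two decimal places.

δ = +15.59°

sin δ = sin ε · sin L_s = sin 23.44° × sin 42.5° = 0.268742.
δ = arcsin(0.268742) = +15.59°.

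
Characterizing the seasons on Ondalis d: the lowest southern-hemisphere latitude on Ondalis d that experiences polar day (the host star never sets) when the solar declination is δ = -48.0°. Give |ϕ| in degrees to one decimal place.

|ϕ| = 42.0°

Polar day requires cos h₀ = −tan ϕ tan δ ≤ −1, i.e. tan ϕ tan δ ≥ 1.
The boundary is |tan ϕ| · |tan δ| = 1, so |ϕ| = 90° − |δ| = 90° − 48.0° = 42.0° in the southern hemisphere.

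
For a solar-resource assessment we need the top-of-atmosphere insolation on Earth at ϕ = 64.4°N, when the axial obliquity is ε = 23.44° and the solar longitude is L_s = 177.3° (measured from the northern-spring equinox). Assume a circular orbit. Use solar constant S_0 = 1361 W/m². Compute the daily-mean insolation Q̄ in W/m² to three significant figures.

Solar declination: sin δ = sin ε · sin L_s = sin 23.44° × sin 177.3° = 0.01874, so δ = +1.074°.
cos h₀ = −tan(+64.4°) tan(+1.074°) = -0.0391, h₀ = 1.6099 rad.
Bracket: h₀ sin ϕ sin δ + cos ϕ cos δ sin h₀ = 1.6099×0.90183×0.01874 + 0.43209×0.99982×0.99923 = 0.027208 + 0.431680 = 0.458888.
Q̄ = (S_0/π) × [bracket] = (1361/π) × 0.458888 = 198.8 W/m².

Q̄ ≈ 199 W/m²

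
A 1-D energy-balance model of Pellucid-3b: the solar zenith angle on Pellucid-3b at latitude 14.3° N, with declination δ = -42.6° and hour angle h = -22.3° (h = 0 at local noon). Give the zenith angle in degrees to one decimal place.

cos θ_z = sin φ sin δ + cos φ cos δ cos h = -0.167188 + 0.659943 = 0.492755.
θ_z = arccos(0.492755) = 60.5°.

θ_z = 60.5°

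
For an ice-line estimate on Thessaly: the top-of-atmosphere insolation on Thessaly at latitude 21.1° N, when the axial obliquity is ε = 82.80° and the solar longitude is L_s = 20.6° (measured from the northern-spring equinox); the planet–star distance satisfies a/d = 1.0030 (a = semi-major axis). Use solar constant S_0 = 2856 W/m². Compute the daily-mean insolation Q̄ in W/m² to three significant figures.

Solar declination: sin δ = sin ε · sin L_s = sin 82.80° × sin 20.6° = 0.34907, so δ = +20.430°.
cos h₀ = −tan(+21.1°) tan(+20.430°) = -0.1437, h₀ = 1.7150 rad.
Bracket: h₀ sin ϕ sin δ + cos ϕ cos δ sin h₀ = 1.7150×0.36000×0.34907 + 0.93295×0.93710×0.98962 = 0.215516 + 0.865193 = 1.080709.
Inverse-square distance factor (a/d)² = 1.0030² = 1.006009.
Q̄ = (S_0/π) × 1.006009 × [bracket] = (2856/π) × 1.006009 × 1.080709 = 988.4 W/m².

Q̄ ≈ 988 W/m²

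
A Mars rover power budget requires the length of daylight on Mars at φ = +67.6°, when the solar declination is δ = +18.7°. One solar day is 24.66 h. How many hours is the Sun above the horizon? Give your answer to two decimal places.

19.89 h

cos H₀ = −tan φ · tan δ = −tan(+67.6°) × tan(+18.700°) = -0.8212, so H₀ = 2.5343 rad = 145.21°.
Daylight = 2H₀/(2π) × 24.66 h = (2.5343/π) × 24.66 = 19.89 h.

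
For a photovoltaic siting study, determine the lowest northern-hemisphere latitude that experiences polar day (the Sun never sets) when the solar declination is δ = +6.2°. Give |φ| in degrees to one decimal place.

|φ| = 83.8°

Polar day requires cos H₀ = −tan φ tan δ ≤ −1, i.e. tan φ tan δ ≥ 1.
The boundary is |tan φ| · |tan δ| = 1, so |φ| = 90° − |δ| = 90° − 6.2° = 83.8° in the northern hemisphere.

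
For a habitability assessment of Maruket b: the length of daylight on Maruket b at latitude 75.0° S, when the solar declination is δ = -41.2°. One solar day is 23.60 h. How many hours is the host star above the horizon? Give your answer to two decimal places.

Sunrise equation: cos h₀ = −tan ϕ · tan δ = -3.2672 ≤ −1, so the host star never sets (polar day) and h₀ = π.
Daylight = 2h₀/(2π) × 23.60 h = (3.1416/π) × 23.60 = 23.60 h.

23.60 h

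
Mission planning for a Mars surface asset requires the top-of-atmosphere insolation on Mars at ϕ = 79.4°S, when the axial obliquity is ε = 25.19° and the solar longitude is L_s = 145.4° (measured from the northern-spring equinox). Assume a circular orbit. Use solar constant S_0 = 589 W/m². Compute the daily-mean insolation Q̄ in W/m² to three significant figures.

Solar declination: sin δ = sin ε · sin L_s = sin 25.19° × sin 145.4° = 0.24169, so δ = +13.986°.
cos h₀ = −tan(-79.4°) tan(+13.986°) = 1.3309 ≥ 1 ⇒ polar night, h₀ = 0 and Q̄ = 0.

Q̄ ≈ 0.00 W/m²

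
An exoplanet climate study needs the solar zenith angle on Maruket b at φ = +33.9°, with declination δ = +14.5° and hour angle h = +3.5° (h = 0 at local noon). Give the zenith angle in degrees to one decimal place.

θ_z = 19.7°

cos θ_z = sin φ sin δ + cos φ cos δ cos h = 0.139648 + 0.802076 = 0.941724.
θ_z = arccos(0.941724) = 19.7°.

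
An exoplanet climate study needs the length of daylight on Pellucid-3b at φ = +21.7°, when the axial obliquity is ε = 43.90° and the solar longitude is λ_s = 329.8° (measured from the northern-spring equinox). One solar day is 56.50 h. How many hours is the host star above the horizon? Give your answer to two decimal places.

25.58 h

Solar declination: sin δ = sin ε · sin λ_s = sin 43.90° × sin 329.8° = -0.34879, so δ = -20.414°.
cos H₀ = −tan φ · tan δ = −tan(+21.7°) × tan(-20.414°) = 0.1481, so H₀ = 1.4221 rad = 81.48°.
Daylight = 2H₀/(2π) × 56.50 h = (1.4221/π) × 56.50 = 25.58 h.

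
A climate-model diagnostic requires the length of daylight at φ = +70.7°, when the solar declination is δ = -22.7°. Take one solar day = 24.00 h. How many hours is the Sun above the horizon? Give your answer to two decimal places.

0.00 h

cos H₀ = −tan φ · tan δ = 1.1945 ≥ 1, so the Sun never rises (polar night) and H₀ = 0.
Daylight = 2H₀/(2π) × 24.00 h = (0.0000/π) × 24.00 = 0.00 h.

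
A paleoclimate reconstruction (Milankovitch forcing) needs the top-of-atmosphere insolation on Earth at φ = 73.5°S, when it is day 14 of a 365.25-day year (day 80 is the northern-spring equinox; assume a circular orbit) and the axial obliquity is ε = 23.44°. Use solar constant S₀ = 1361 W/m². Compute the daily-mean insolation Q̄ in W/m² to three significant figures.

Solar longitude: λ_s = 360° × (14 − 80)/365.25 = -65.051°, i.e. -65.051° + 360° = 294.949°.
sin δ = sin 23.44° × sin 294.949° = -0.36067, so δ = -21.141°.
cos H₀ = −tan(-73.5°) tan(-21.141°) = -1.3055 ≤ −1 ⇒ polar day, H₀ = π.
Bracket: H₀ sin φ sin δ + cos φ cos δ sin H₀ = 3.1416×-0.95882×-0.36067 + 0.28402×0.93269×0.00000 = 1.086421 + 0.000000 = 1.086421.
Q̄ = (S₀/π) × [bracket] = (1361/π) × 1.086421 = 470.7 W/m².

Q̄ ≈ 471 W/m²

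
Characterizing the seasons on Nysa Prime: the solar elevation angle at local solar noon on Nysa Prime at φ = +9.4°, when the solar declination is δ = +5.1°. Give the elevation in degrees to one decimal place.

85.7°

At local noon the hour angle is zero, so the zenith angle equals |φ − δ| = |+9.4° − (+5.100°)| = 4.300°.
Elevation = 90° − 4.300° = 85.7°.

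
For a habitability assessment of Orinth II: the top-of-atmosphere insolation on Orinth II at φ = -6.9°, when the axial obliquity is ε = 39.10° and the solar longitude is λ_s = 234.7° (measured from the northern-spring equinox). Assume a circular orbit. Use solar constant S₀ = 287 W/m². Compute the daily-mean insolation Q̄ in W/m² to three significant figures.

Solar declination: sin δ = sin ε · sin λ_s = sin 39.10° × sin 234.7° = -0.51472, so δ = -30.979°.
cos H₀ = −tan(-6.9°) tan(-30.979°) = -0.0727, H₀ = 1.6435 rad.
Bracket: H₀ sin φ sin δ + cos φ cos δ sin H₀ = 1.6435×-0.12014×-0.51472 + 0.99276×0.85736×0.99736 = 0.101632 + 0.848906 = 0.950538.
Q̄ = (S₀/π) × [bracket] = (287/π) × 0.950538 = 86.84 W/m².

Q̄ ≈ 86.8 W/m²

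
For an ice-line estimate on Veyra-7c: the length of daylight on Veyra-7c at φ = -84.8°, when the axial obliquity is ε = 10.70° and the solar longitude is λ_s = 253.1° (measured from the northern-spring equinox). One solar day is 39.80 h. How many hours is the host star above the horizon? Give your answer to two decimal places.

39.80 h

Solar declination: sin δ = sin ε · sin λ_s = sin 10.70° × sin 253.1° = -0.17765, so δ = -10.233°.
Sunrise equation: cos H₀ = −tan φ · tan δ = -1.9836 ≤ −1, so the host star never sets (polar day) and H₀ = π.
Daylight = 2H₀/(2π) × 39.80 h = (3.1416/π) × 39.80 = 39.80 h.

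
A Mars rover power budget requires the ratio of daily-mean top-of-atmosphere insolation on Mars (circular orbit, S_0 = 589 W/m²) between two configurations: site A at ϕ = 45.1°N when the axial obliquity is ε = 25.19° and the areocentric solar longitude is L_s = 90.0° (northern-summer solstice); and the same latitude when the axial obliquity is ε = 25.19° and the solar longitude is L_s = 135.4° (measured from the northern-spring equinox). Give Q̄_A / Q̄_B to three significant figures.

Q̄_A / Q̄_B ≈ 1.14

— Configuration A (ϕ=+45.1°):
sin δ = sin 25.19° × sin 90.0° = 0.42562, so δ = +25.190°.
cos h₀ = −tan(+45.1°) tan(+25.190°) = -0.4720, h₀ = 2.0623 rad.
Bracket: h₀ sin ϕ sin δ + cos ϕ cos δ sin h₀ = 2.0623×0.70834×0.42562 + 0.70587×0.90490×0.88160 = 0.621750 + 0.563115 = 1.184865.
Q̄ = (S_0/π) × [bracket] = (589/π) × 1.184865 = 222.14 W/m².
— Configuration B (ϕ=+45.1°):
Solar declination: sin δ = sin ε · sin L_s = sin 25.19° × sin 135.4° = 0.29885, so δ = +17.389°.
cos h₀ = −tan(+45.1°) tan(+17.389°) = -0.3143, h₀ = 1.8905 rad.
Bracket: h₀ sin ϕ sin δ + cos ϕ cos δ sin h₀ = 1.8905×0.70834×0.29885 + 0.70587×0.95430×0.94934 = 0.400195 + 0.639487 = 1.039682.
Q̄ = (S_0/π) × [bracket] = (589/π) × 1.039682 = 194.92 W/m².
Ratio Q̄_A / Q̄_B = 222.14 / 194.92 = 1.140.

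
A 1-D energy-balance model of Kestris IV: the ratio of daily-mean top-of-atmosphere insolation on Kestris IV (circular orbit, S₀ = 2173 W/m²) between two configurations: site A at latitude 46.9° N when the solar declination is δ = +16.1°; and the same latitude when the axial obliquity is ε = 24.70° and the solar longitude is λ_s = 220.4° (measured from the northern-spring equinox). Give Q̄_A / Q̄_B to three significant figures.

Q̄_A / Q̄_B ≈ 2.67

— Configuration A (φ=+46.9°):
cos H₀ = −tan(+46.9°) tan(+16.100°) = -0.3084, H₀ = 1.8844 rad.
Bracket: H₀ sin φ sin δ + cos φ cos δ sin H₀ = 1.8844×0.73016×0.27731 + 0.68327×0.96078×0.95124 = 0.381555 + 0.624463 = 1.006018.
Q̄ = (S₀/π) × [bracket] = (2173/π) × 1.006018 = 695.85 W/m².
— Configuration B (φ=+46.9°):
Solar declination: sin δ = sin ε · sin λ_s = sin 24.70° × sin 220.4° = -0.27083, so δ = -15.714°.
cos H₀ = −tan(+46.9°) tan(-15.714°) = 0.3006, H₀ = 1.2654 rad.
Bracket: H₀ sin φ sin δ + cos φ cos δ sin H₀ = 1.2654×0.73016×-0.27083 + 0.68327×0.96263×0.95373 = -0.250232 + 0.627303 = 0.377071.
Q̄ = (S₀/π) × [bracket] = (2173/π) × 0.377071 = 260.82 W/m².
Ratio Q̄_A / Q̄_B = 695.85 / 260.82 = 2.668.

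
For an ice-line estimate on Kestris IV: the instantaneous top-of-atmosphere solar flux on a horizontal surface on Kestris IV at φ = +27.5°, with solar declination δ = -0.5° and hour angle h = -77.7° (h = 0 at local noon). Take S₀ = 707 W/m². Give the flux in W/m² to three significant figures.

cos θ_z = sin φ sin δ + cos φ cos δ cos h = -0.004029 + 0.188953 = 0.184924.
Flux = S₀ · cos θ_z = 707 × 0.184924 = 130.7 W/m².

131 W/m²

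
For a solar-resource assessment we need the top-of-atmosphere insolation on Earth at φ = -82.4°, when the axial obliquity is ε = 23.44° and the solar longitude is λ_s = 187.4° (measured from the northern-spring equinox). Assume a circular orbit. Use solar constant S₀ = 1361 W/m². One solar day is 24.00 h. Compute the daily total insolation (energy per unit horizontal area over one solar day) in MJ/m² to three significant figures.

8.30 MJ/m²

Solar declination: sin δ = sin ε · sin λ_s = sin 23.44° × sin 187.4° = -0.05123, so δ = -2.937°.
cos H₀ = −tan(-82.4°) tan(-2.937°) = -0.3845, H₀ = 1.9654 rad.
Bracket: H₀ sin φ sin δ + cos φ cos δ sin H₀ = 1.9654×-0.99122×-0.05123 + 0.13226×0.99869×0.92313 = 0.099803 + 0.121933 = 0.221736.
Q̄ = (S₀/π) × [bracket] = (1361/π) × 0.221736 = 96.060 W/m².
Daily total = Q̄ × 24.00 h × 3600 s/h = 96.060 × 24.00 × 3600 / 10⁶ = 8.300 MJ/m².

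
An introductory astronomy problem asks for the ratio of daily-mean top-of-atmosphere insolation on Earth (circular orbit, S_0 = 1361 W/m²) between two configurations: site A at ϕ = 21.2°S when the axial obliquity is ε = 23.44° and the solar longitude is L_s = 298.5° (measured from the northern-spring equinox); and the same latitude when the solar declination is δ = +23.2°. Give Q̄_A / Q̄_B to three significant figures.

Q̄_A / Q̄_B ≈ 1.68

— Configuration A (ϕ=-21.2°):
Solar declination: sin δ = sin ε · sin L_s = sin 23.44° × sin 298.5° = -0.34958, so δ = -20.462°.
cos h₀ = −tan(-21.2°) tan(-20.462°) = -0.1447, h₀ = 1.7160 rad.
Bracket: h₀ sin ϕ sin δ + cos ϕ cos δ sin h₀ = 1.7160×-0.36162×-0.34958 + 0.93232×0.93691×0.98947 = 0.216928 + 0.864302 = 1.081230.
Q̄ = (S_0/π) × [bracket] = (1361/π) × 1.081230 = 468.41 W/m².
— Configuration B (ϕ=-21.2°):
cos h₀ = −tan(-21.2°) tan(+23.200°) = 0.1662, h₀ = 1.4038 rad.
Bracket: h₀ sin ϕ sin δ + cos ϕ cos δ sin h₀ = 1.4038×-0.36162×0.39394 + 0.93232×0.91914×0.98608 = -0.199981 + 0.845004 = 0.645023.
Q̄ = (S_0/π) × [bracket] = (1361/π) × 0.645023 = 279.44 W/m².
Ratio Q̄_A / Q̄_B = 468.41 / 279.44 = 1.676.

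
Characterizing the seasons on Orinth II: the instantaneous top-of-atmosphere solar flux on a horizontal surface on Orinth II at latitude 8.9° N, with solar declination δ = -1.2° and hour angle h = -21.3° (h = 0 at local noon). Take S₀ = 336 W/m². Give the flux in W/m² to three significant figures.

cos θ_z = sin φ sin δ + cos φ cos δ cos h = -0.003240 + 0.920272 = 0.917032.
Flux = S₀ · cos θ_z = 336 × 0.917032 = 308.1 W/m².

308 W/m²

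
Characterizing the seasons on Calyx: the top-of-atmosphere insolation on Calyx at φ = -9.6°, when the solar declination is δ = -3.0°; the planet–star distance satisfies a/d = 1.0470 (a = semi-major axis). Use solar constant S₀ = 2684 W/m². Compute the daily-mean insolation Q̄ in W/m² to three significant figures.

cos H₀ = −tan(-9.6°) tan(-3.000°) = -0.0089, H₀ = 1.5797 rad.
Bracket: H₀ sin φ sin δ + cos φ cos δ sin H₀ = 1.5797×-0.16677×-0.05234 + 0.98600×0.99863×0.99996 = 0.013789 + 0.984610 = 0.998399.
Inverse-square distance factor (a/d)² = 1.0470² = 1.096209.
Q̄ = (S₀/π) × 1.096209 × [bracket] = (2684/π) × 1.096209 × 0.998399 = 935.0 W/m².

Q̄ ≈ 935 W/m²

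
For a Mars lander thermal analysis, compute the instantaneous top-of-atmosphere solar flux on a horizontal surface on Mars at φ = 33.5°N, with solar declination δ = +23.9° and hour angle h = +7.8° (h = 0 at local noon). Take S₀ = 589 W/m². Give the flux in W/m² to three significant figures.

cos θ_z = sin φ sin δ + cos φ cos δ cos h = 0.223613 + 0.755330 = 0.978943.
Flux = S₀ · cos θ_z = 589 × 0.978943 = 576.6 W/m².

577 W/m²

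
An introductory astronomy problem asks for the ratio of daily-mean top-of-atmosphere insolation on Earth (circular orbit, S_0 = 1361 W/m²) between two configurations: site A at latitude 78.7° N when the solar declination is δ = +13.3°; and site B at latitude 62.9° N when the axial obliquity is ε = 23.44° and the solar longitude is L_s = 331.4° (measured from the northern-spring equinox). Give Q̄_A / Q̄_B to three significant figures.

— Configuration A (ϕ=+78.7°):
cos h₀ = −tan(+78.7°) tan(+13.300°) = -1.1830 ≤ −1 ⇒ polar day, h₀ = π.
Bracket: h₀ sin ϕ sin δ + cos ϕ cos δ sin h₀ = 3.1416×0.98061×0.23005 + 0.19595×0.97318×0.00000 = 0.708711 + 0.000000 = 0.708711.
Q̄ = (S_0/π) × [bracket] = (1361/π) × 0.708711 = 307.03 W/m².
— Configuration B (ϕ=+62.9°):
Solar declination: sin δ = sin ε · sin L_s = sin 23.44° × sin 331.4° = -0.19042, so δ = -10.977°.
cos h₀ = −tan(+62.9°) tan(-10.977°) = 0.3790, h₀ = 1.1820 rad.
Bracket: h₀ sin ϕ sin δ + cos ϕ cos δ sin h₀ = 1.1820×0.89021×-0.19042 + 0.45554×0.98170×0.92538 = -0.200365 + 0.413833 = 0.213468.
Q̄ = (S_0/π) × [bracket] = (1361/π) × 0.213468 = 92.479 W/m².
Ratio Q̄_A / Q̄_B = 307.03 / 92.479 = 3.320.

Q̄_A / Q̄_B ≈ 3.32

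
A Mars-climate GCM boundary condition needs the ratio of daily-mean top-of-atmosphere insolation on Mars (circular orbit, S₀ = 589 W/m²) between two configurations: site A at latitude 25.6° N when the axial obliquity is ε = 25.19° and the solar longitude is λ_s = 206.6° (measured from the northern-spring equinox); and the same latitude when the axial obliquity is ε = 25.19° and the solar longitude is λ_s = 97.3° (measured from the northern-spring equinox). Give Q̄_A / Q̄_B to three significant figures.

Q̄_A / Q̄_B ≈ 0.676

— Configuration A (φ=+25.6°):
Solar declination: sin δ = sin ε · sin λ_s = sin 25.19° × sin 206.6° = -0.19058, so δ = -10.986°.
cos H₀ = −tan(+25.6°) tan(-10.986°) = 0.0930, H₀ = 1.4776 rad.
Bracket: H₀ sin φ sin δ + cos φ cos δ sin H₀ = 1.4776×0.43209×-0.19058 + 0.90183×0.98167×0.99566 = -0.121677 + 0.881457 = 0.759780.
Q̄ = (S₀/π) × [bracket] = (589/π) × 0.759780 = 142.45 W/m².
— Configuration B (φ=+25.6°):
Solar declination: sin δ = sin ε · sin λ_s = sin 25.19° × sin 97.3° = 0.42217, so δ = +24.972°.
cos H₀ = −tan(+25.6°) tan(+24.972°) = -0.2231, H₀ = 1.7958 rad.
Bracket: H₀ sin φ sin δ + cos φ cos δ sin H₀ = 1.7958×0.43209×0.42217 + 0.90183×0.90652×0.97479 = 0.327582 + 0.796917 = 1.124499.
Q̄ = (S₀/π) × [bracket] = (589/π) × 1.124499 = 210.83 W/m².
Ratio Q̄_A / Q̄_B = 142.45 / 210.83 = 0.6757.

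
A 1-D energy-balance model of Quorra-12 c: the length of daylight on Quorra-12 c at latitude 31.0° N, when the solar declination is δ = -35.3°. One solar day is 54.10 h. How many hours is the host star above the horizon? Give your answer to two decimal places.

cos H₀ = −tan φ · tan δ = −tan(+31.0°) × tan(-35.300°) = 0.4254, so H₀ = 1.1314 rad = 64.82°.
Daylight = 2H₀/(2π) × 54.10 h = (1.1314/π) × 54.10 = 19.48 h.

19.48 h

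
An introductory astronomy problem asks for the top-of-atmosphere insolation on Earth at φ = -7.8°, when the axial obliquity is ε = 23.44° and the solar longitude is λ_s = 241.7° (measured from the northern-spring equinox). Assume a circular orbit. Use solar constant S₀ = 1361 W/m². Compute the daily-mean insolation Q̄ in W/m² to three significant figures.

Solar declination: sin δ = sin ε · sin λ_s = sin 23.44° × sin 241.7° = -0.35024, so δ = -20.502°.
cos H₀ = −tan(-7.8°) tan(-20.502°) = -0.0512, H₀ = 1.6220 rad.
Bracket: H₀ sin φ sin δ + cos φ cos δ sin H₀ = 1.6220×-0.13572×-0.35024 + 0.99075×0.93666×0.99869 = 0.077101 + 0.926780 = 1.003881.
Q̄ = (S₀/π) × [bracket] = (1361/π) × 1.003881 = 434.9 W/m².

Q̄ ≈ 435 W/m²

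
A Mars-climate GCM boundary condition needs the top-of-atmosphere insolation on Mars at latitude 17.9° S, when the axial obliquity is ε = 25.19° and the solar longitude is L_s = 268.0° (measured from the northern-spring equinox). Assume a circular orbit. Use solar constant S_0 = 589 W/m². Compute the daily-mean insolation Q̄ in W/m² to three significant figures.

Solar declination: sin δ = sin ε · sin L_s = sin 25.19° × sin 268.0° = -0.42536, so δ = -25.174°.
cos h₀ = −tan(-17.9°) tan(-25.174°) = -0.1518, h₀ = 1.7232 rad.
Bracket: h₀ sin ϕ sin δ + cos ϕ cos δ sin h₀ = 1.7232×-0.30736×-0.42536 + 0.95159×0.90502×0.98841 = 0.225289 + 0.851227 = 1.076516.
Q̄ = (S_0/π) × [bracket] = (589/π) × 1.076516 = 201.8 W/m².

Q̄ ≈ 202 W/m²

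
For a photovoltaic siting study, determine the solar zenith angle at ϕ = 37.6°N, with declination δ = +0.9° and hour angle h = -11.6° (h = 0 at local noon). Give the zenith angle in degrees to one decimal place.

θ_z = 38.2°

cos θ_z = sin ϕ sin δ + cos ϕ cos δ cos h = 0.009584 + 0.776012 = 0.785596.
θ_z = arccos(0.785596) = 38.2°.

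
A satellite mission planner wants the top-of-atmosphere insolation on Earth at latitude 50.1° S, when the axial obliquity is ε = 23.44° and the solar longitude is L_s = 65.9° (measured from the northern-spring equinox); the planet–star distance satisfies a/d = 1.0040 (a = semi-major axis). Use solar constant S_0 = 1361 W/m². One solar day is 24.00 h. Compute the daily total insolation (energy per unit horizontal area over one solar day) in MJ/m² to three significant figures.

8.54 MJ/m²

Solar declination: sin δ = sin ε · sin L_s = sin 23.44° × sin 65.9° = 0.36311, so δ = +21.292°.
cos h₀ = −tan(-50.1°) tan(+21.292°) = 0.4661, h₀ = 1.0859 rad.
Bracket: h₀ sin ϕ sin δ + cos ϕ cos δ sin h₀ = 1.0859×-0.76717×0.36311 + 0.64145×0.93174×0.88474 = -0.302496 + 0.528778 = 0.226282.
Inverse-square distance factor (a/d)² = 1.0040² = 1.008016.
Q̄ = (S_0/π) × 1.008016 × [bracket] = (1361/π) × 1.008016 × 0.226282 = 98.816 W/m².
Daily total = Q̄ × 24.00 h × 3600 s/h = 98.816 × 24.00 × 3600 / 10⁶ = 8.538 MJ/m².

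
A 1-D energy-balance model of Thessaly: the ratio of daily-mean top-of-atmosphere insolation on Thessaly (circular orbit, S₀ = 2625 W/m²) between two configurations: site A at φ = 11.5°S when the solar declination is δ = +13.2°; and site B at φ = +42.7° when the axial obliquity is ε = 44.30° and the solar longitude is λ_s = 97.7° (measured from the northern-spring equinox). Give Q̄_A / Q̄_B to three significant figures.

— Configuration A (φ=-11.5°):
cos H₀ = −tan(-11.5°) tan(+13.200°) = 0.0477, H₀ = 1.5231 rad.
Bracket: H₀ sin φ sin δ + cos φ cos δ sin H₀ = 1.5231×-0.19937×0.22835 + 0.97992×0.97358×0.99886 = -0.069341 + 0.952943 = 0.883602.
Q̄ = (S₀/π) × [bracket] = (2625/π) × 0.883602 = 738.31 W/m².
— Configuration B (φ=+42.7°):
Solar declination: sin δ = sin ε · sin λ_s = sin 44.30° × sin 97.7° = 0.69212, so δ = +43.798°.
cos H₀ = −tan(+42.7°) tan(+43.798°) = -0.8848, H₀ = 2.6570 rad.
Bracket: H₀ sin φ sin δ + cos φ cos δ sin H₀ = 2.6570×0.67816×0.69212 + 0.73491×0.72178×0.46588 = 1.247111 + 0.247123 = 1.494234.
Q̄ = (S₀/π) × [bracket] = (2625/π) × 1.494234 = 1248.5 W/m².
Ratio Q̄_A / Q̄_B = 738.31 / 1248.5 = 0.5914.

Q̄_A / Q̄_B ≈ 0.591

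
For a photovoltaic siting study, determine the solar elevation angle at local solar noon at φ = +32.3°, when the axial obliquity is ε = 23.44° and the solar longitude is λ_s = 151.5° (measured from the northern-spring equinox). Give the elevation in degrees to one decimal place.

68.6°

Solar declination: sin δ = sin ε · sin λ_s = sin 23.44° × sin 151.5° = 0.18981, so δ = +10.942°.
At local noon the hour angle is zero, so the zenith angle equals |φ − δ| = |+32.3° − (+10.942°)| = 21.358°.
Elevation = 90° − 21.358° = 68.6°.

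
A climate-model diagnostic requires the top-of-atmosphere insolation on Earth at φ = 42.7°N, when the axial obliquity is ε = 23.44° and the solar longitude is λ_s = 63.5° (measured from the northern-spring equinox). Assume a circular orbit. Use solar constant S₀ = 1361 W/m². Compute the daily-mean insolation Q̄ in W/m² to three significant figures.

Q̄ ≈ 480 W/m²

Solar declination: sin δ = sin ε · sin λ_s = sin 23.44° × sin 63.5° = 0.35599, so δ = +20.854°.
cos H₀ = −tan(+42.7°) tan(+20.854°) = -0.3515, H₀ = 1.9300 rad.
Bracket: H₀ sin φ sin δ + cos φ cos δ sin H₀ = 1.9300×0.67816×0.35599 + 0.73491×0.93449×0.93618 = 0.465937 + 0.642937 = 1.108874.
Q̄ = (S₀/π) × [bracket] = (1361/π) × 1.108874 = 480.4 W/m².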